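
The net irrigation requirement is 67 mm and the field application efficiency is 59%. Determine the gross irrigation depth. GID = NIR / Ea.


Ea = 59% = 0.59
GID = NIR / Ea = 67 / 0.59 = 113.5593 mm

113.5593 mm


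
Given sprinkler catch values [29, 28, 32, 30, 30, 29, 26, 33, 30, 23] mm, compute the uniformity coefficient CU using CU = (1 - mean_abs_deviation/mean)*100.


mean = 29.000000 mm
MAD = 2.000000 mm
CU = (1 - 2.000000/29.000000)*100

93.1034 %


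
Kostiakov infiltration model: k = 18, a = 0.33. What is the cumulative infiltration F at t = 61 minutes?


F = k * t^a = 18 * 61^0.33
F = 18 * 3.882924

69.8926 mm


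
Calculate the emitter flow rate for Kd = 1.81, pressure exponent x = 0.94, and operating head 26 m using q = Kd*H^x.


q = Kd * H^x = 1.81 * 26^0.94 = 1.81 * 21.383311

38.7038 L/h


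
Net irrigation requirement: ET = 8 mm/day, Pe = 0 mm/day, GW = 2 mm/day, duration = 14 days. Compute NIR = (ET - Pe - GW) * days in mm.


Daily deficit = ET - Pe - GW = 8 - 0 - 2 = 6 mm/day
NIR = 6 * 14 = 84 mm

84.0000 mm


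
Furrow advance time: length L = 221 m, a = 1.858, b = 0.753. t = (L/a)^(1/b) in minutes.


t = (L/a)^(1/b)
t = (221/1.858)^(1/0.753)
t = 118.945102^(1/0.753)

570.3013 min


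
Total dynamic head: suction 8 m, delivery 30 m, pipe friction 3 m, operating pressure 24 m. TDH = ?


TDH = Hs + Hd + hf + Hp = 8 + 30 + 3 + 24 = 65

65 m


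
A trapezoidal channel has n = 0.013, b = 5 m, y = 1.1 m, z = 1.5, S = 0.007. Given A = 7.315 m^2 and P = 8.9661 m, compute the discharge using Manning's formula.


R = A/P = 7.315/8.9661 = 0.815851
Q = (1/0.013) * 7.315 * 0.815851^(2/3) * 0.007^0.5

41.1049 m^3/s


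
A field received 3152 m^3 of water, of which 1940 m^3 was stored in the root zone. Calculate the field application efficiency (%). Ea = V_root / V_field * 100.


Ea = V_root / V_field * 100 = 1940 / 3152 * 100 = 61.5482%

61.5482 %


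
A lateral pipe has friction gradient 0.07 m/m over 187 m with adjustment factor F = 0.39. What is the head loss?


hf = J * L * F = 0.07 * 187 * 0.39 = 5.1051 m

5.1051 m


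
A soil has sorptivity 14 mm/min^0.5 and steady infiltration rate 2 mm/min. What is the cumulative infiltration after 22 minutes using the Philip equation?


F = S*sqrt(t) + A*t
F = 14*sqrt(22) + 2*22
F = 14*4.690416 + 44

109.6658 mm


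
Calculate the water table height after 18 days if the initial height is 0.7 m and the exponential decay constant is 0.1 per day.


m = m0 * exp(-k*t)
m = 0.7 * exp(-0.1 * 18)
m = 0.7 * exp(-1.8000)

0.1157 m


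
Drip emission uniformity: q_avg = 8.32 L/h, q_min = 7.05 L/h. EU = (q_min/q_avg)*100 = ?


EU = (q_min/q_avg)*100 = (7.05/8.32)*100 = 84.7356%

84.7356 %


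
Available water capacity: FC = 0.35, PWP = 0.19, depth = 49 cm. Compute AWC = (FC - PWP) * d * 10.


AWC = (FC - PWP) * d * 10
AWC = (0.35 - 0.19) * 49 * 10
AWC = 0.1600 * 49 * 10

78.4000 mm


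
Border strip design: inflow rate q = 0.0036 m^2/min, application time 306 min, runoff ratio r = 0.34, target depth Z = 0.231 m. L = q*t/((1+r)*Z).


L = q*t/((1+r)*Z)
L = 0.0036*306/((1+0.34)*0.231)
L = 1.1016/0.30954

3.5588 m


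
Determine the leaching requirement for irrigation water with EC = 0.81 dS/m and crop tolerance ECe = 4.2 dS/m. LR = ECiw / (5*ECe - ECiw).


LR = ECiw / (5*ECe - ECiw)
LR = 0.81 / (5*4.2 - 0.81)
LR = 0.81 / 20.1900

0.0401


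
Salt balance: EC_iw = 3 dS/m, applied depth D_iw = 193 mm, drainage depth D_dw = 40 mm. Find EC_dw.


EC_dw = EC_iw * D_iw / D_dw
EC_dw = 3 * 193 / 40
EC_dw = 579 / 40

14.4750 dS/m


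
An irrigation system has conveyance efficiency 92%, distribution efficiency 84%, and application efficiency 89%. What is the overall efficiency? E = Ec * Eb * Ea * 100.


Ec = 0.92, Eb = 0.84, Ea = 0.89
E = 0.92 * 0.84 * 0.89 * 100 = 68.7792%

68.7792 %


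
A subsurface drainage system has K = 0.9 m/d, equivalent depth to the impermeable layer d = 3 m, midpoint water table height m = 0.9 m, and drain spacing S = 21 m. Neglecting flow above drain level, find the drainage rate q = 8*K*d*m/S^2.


q = 8*K*d*m/S^2
q = 8*0.9*3*0.9/21^2
q = 19.4400 / 441

0.0441 m/d


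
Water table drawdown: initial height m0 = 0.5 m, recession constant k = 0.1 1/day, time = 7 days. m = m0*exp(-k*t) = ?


m = m0 * exp(-k*t)
m = 0.5 * exp(-0.1 * 7)
m = 0.5 * exp(-0.7000)

0.2483 m


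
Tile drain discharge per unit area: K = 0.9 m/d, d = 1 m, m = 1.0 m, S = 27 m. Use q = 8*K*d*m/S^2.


q = 8*K*d*m/S^2
q = 8*0.9*1*1.0/27^2
q = 7.2000 / 729

0.0099 m/d


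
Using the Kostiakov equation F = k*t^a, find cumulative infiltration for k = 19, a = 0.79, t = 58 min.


F = k * t^a = 19 * 58^0.79
F = 19 * 24.723395

469.7445 mm


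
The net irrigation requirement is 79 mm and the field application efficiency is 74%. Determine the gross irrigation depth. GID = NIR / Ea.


Ea = 74% = 0.74
GID = NIR / Ea = 79 / 0.74 = 106.7568 mm

106.7568 mm


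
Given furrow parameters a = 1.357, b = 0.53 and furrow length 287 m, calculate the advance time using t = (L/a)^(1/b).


t = (L/a)^(1/b)
t = (287/1.357)^(1/0.53)
t = 211.495947^(1/0.53)

24398.4567 min


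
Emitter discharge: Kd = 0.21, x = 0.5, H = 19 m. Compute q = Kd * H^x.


q = Kd * H^x = 0.21 * 19^0.5 = 0.21 * 4.358899

0.9154 L/h


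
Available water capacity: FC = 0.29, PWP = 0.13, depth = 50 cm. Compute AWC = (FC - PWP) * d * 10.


AWC = (FC - PWP) * d * 10
AWC = (0.29 - 0.13) * 50 * 10
AWC = 0.1600 * 50 * 10

80.0000 mm


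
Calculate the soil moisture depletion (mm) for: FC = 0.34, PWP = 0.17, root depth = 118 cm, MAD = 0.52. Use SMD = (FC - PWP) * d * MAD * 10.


SMD = (FC - PWP) * d * MAD * 10
SMD = (0.34 - 0.17) * 118 * 0.52 * 10
SMD = 0.1700 * 118 * 0.52 * 10

104.3120 mm


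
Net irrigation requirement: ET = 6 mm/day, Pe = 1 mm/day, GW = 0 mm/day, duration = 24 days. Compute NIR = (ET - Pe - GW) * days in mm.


Daily deficit = ET - Pe - GW = 6 - 1 - 0 = 5 mm/day
NIR = 5 * 24 = 120 mm

120.0000 mm


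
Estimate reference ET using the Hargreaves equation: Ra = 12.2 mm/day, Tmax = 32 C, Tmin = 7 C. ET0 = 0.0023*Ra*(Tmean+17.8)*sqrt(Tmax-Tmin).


Tmean = (Tmax + Tmin)/2 = (32 + 7)/2 = 19.5
ET0 = 0.0023 * 12.2 * (19.5 + 17.8) * sqrt(32 - 7)
ET0 = 0.0023 * 12.2 * 37.3 * 5.000000

5.2332 mm/day


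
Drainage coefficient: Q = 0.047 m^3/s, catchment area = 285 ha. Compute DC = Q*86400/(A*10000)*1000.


DC = Q * 86400 / (A * 10000) * 1000
DC = 0.047 * 86400 / (285 * 10000) * 1000
DC = 4060800.0000 / 2850000

1.4248 mm/day


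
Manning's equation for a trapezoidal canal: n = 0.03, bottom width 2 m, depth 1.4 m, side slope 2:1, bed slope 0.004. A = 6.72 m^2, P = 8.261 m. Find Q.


R = A/P = 6.72/8.261 = 0.813461
Q = (1/0.03) * 6.72 * 0.813461^(2/3) * 0.004^0.5

12.3453 m^3/s


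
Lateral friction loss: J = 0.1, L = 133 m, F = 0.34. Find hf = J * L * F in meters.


hf = J * L * F = 0.1 * 133 * 0.34 = 4.5220 m

4.5220 m


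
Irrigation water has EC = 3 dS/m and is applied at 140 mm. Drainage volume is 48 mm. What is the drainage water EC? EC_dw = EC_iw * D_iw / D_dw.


EC_dw = EC_iw * D_iw / D_dw
EC_dw = 3 * 140 / 48
EC_dw = 420 / 48

8.7500 dS/m


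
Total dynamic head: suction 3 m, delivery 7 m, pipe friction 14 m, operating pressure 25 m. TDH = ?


TDH = Hs + Hd + hf + Hp = 3 + 7 + 14 + 25 = 49

49 m


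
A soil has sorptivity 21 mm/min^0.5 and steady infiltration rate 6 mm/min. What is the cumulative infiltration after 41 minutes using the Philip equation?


F = S*sqrt(t) + A*t
F = 21*sqrt(41) + 6*41
F = 21*6.403124 + 246

380.4656 mm


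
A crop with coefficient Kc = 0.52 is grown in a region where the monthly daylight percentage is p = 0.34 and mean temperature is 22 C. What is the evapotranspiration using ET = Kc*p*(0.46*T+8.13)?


ET = Kc * p * (0.46*T + 8.13)
ET = 0.52 * 0.34 * (0.46*22 + 8.13)
ET = 0.52 * 0.34 * 18.2500

3.2266 mm/day


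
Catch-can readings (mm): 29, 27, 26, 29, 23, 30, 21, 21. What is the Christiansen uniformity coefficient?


mean = 25.750000 mm
MAD = 3.062500 mm
CU = (1 - 3.062500/25.750000)*100

88.1068 %


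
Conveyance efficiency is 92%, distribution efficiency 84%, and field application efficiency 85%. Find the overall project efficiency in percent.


Ec = 0.92, Eb = 0.84, Ea = 0.85
E = 0.92 * 0.84 * 0.85 * 100 = 65.6880%

65.6880 %


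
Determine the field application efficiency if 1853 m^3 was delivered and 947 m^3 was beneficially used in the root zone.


Ea = V_root / V_field * 100 = 947 / 1853 * 100 = 51.1063%

51.1063 %


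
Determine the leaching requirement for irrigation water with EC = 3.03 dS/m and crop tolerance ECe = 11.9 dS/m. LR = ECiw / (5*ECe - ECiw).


LR = ECiw / (5*ECe - ECiw)
LR = 3.03 / (5*11.9 - 3.03)
LR = 3.03 / 56.4700

0.0537


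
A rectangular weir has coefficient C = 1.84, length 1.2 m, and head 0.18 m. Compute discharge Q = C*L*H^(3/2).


Q = C * L * H^(3/2) = 1.84 * 1.2 * 0.18^1.5 = 1.84 * 1.2 * 0.076368

0.1686 m^3/s


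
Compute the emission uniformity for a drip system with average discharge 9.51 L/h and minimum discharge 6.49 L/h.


EU = (q_min/q_avg)*100 = (6.49/9.51)*100 = 68.2440%

68.2440 %


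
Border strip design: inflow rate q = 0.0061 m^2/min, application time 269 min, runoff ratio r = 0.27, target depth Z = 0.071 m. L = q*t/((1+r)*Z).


L = q*t/((1+r)*Z)
L = 0.0061*269/((1+0.27)*0.071)
L = 1.6409/0.09017

18.1978 m


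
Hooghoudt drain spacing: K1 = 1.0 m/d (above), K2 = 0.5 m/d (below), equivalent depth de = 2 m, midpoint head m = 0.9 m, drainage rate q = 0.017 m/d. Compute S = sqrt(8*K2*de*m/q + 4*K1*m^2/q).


S^2 = 8*K2*de*m/q + 4*K1*m^2/q
S^2 = 8*0.5*2*0.9/0.017 + 4*1.0*0.9^2/0.017
S = sqrt(614.1176)

24.7814 m


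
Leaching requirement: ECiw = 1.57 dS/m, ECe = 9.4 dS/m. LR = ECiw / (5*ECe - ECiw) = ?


LR = ECiw / (5*ECe - ECiw)
LR = 1.57 / (5*9.4 - 1.57)
LR = 1.57 / 45.4300

0.0346


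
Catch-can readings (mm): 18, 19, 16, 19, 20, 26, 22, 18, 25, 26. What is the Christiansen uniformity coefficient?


mean = 20.900000 mm
MAD = 3.080000 mm
CU = (1 - 3.080000/20.900000)*100

85.2632 %


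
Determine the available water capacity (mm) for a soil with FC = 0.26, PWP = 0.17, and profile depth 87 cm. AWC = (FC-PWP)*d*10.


AWC = (FC - PWP) * d * 10
AWC = (0.26 - 0.17) * 87 * 10
AWC = 0.0900 * 87 * 10

78.3000 mm


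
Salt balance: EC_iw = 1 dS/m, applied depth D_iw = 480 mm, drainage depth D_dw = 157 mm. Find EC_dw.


EC_dw = EC_iw * D_iw / D_dw
EC_dw = 1 * 480 / 157
EC_dw = 480 / 157

3.0573 dS/m


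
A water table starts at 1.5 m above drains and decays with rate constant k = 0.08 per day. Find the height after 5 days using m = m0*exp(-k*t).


m = m0 * exp(-k*t)
m = 1.5 * exp(-0.08 * 5)
m = 1.5 * exp(-0.4000)

1.0055 m


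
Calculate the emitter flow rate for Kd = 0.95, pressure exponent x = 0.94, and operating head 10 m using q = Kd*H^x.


q = Kd * H^x = 0.95 * 10^0.94 = 0.95 * 8.709636

8.2742 L/h


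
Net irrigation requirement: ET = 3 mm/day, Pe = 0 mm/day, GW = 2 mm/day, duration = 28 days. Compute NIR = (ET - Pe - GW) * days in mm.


Daily deficit = ET - Pe - GW = 3 - 0 - 2 = 1 mm/day
NIR = 1 * 28 = 28 mm

28.0000 mm


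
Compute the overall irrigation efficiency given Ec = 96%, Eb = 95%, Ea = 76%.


Ec = 0.96, Eb = 0.95, Ea = 0.76
E = 0.96 * 0.95 * 0.76 * 100 = 69.3120%

69.3120 %


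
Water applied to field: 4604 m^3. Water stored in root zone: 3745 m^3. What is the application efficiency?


Ea = V_root / V_field * 100 = 3745 / 4604 * 100 = 81.3423%

81.3423 %


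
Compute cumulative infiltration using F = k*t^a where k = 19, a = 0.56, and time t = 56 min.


F = k * t^a = 19 * 56^0.56
F = 19 * 9.527639

181.0251 mm


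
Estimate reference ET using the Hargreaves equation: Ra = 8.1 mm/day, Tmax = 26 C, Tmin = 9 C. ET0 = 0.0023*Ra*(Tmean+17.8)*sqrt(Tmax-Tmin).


Tmean = (Tmax + Tmin)/2 = (26 + 9)/2 = 17.5
ET0 = 0.0023 * 8.1 * (17.5 + 17.8) * sqrt(26 - 9)
ET0 = 0.0023 * 8.1 * 35.3 * 4.123106

2.7115 mm/day


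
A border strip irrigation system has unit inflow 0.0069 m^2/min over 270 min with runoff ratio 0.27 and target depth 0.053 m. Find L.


L = q*t/((1+r)*Z)
L = 0.0069*270/((1+0.27)*0.053)
L = 1.863/0.06731

27.6779 m


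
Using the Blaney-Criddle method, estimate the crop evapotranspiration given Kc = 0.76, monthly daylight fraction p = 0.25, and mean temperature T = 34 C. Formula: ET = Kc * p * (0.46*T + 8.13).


ET = Kc * p * (0.46*T + 8.13)
ET = 0.76 * 0.25 * (0.46*34 + 8.13)
ET = 0.76 * 0.25 * 23.7700

4.5163 mm/day


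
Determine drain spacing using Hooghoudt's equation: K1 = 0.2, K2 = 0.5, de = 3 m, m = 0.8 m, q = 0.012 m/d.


S^2 = 8*K2*de*m/q + 4*K1*m^2/q
S^2 = 8*0.5*3*0.8/0.012 + 4*0.2*0.8^2/0.012
S = sqrt(842.6667)

29.0287 m


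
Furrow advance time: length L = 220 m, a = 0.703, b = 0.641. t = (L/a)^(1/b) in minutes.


t = (L/a)^(1/b)
t = (220/0.703)^(1/0.641)
t = 312.944523^(1/0.641)

7817.8043 min


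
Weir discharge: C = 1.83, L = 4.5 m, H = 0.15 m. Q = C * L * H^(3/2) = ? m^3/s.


Q = C * L * H^(3/2) = 1.83 * 4.5 * 0.15^1.5 = 1.83 * 4.5 * 0.058095

0.4784 m^3/s


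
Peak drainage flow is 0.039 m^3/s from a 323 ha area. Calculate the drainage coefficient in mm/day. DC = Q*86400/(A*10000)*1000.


DC = Q * 86400 / (A * 10000) * 1000
DC = 0.039 * 86400 / (323 * 10000) * 1000
DC = 3369600.0000 / 3230000

1.0432 mm/day


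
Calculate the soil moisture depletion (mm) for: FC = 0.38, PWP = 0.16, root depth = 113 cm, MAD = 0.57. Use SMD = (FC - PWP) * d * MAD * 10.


SMD = (FC - PWP) * d * MAD * 10
SMD = (0.38 - 0.16) * 113 * 0.57 * 10
SMD = 0.2200 * 113 * 0.57 * 10

141.7020 mm


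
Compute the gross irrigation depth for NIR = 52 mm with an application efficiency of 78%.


Ea = 78% = 0.78
GID = NIR / Ea = 52 / 0.78 = 66.6667 mm

66.6667 mm


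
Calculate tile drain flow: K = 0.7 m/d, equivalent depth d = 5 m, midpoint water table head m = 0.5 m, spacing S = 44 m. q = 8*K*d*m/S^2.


q = 8*K*d*m/S^2
q = 8*0.7*5*0.5/44^2
q = 14.0000 / 1936

0.0072 m/d


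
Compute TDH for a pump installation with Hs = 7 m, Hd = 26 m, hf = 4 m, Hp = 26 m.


TDH = Hs + Hd + hf + Hp = 7 + 26 + 4 + 26 = 63

63 m


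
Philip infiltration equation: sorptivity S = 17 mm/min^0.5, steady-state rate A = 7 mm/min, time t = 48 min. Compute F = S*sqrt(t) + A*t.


F = S*sqrt(t) + A*t
F = 17*sqrt(48) + 7*48
F = 17*6.928203 + 336

453.7795 mm


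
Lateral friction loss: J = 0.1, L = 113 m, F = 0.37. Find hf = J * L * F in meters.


hf = J * L * F = 0.1 * 113 * 0.37 = 4.1810 m

4.1810 m


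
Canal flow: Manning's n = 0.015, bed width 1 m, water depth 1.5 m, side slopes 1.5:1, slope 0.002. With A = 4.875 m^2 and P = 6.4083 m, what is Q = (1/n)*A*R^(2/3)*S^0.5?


R = A/P = 4.875/6.4083 = 0.760732
Q = (1/0.015) * 4.875 * 0.760732^(2/3) * 0.002^0.5

12.1121 m^3/s


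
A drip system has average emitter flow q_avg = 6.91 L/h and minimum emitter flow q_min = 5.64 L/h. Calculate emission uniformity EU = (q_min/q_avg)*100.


EU = (q_min/q_avg)*100 = (5.64/6.91)*100 = 81.6208%

81.6208 %


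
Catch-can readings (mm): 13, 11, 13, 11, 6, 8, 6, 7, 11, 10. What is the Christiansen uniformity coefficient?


mean = 9.600000 mm
MAD = 2.280000 mm
CU = (1 - 2.280000/9.600000)*100

76.2500 %


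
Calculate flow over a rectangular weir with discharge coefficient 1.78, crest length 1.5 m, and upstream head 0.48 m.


Q = C * L * H^(3/2) = 1.78 * 1.5 * 0.48^1.5 = 1.78 * 1.5 * 0.332554

0.8879 m^3/s


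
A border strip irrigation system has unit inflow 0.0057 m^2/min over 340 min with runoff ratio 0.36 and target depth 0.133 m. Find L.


L = q*t/((1+r)*Z)
L = 0.0057*340/((1+0.36)*0.133)
L = 1.938/0.18088

10.7143 m


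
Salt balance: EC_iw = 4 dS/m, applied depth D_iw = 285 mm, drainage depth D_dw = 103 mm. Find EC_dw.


EC_dw = EC_iw * D_iw / D_dw
EC_dw = 4 * 285 / 103
EC_dw = 1140 / 103

11.0680 dS/m


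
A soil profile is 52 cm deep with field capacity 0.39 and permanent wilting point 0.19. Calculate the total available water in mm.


AWC = (FC - PWP) * d * 10
AWC = (0.39 - 0.19) * 52 * 10
AWC = 0.2000 * 52 * 10

104.0000 mm


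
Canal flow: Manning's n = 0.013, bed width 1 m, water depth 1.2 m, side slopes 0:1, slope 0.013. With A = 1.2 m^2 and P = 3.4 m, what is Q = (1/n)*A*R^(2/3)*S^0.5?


R = A/P = 1.2/3.4 = 0.352941
Q = (1/0.013) * 1.2 * 0.352941^(2/3) * 0.013^0.5

5.2563 m^3/s


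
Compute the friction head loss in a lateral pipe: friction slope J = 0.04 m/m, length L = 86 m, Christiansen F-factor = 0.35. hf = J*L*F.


hf = J * L * F = 0.04 * 86 * 0.35 = 1.2040 m

1.2040 m


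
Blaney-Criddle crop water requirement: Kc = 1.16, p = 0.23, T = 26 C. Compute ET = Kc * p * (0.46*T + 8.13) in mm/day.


ET = Kc * p * (0.46*T + 8.13)
ET = 1.16 * 0.23 * (0.46*26 + 8.13)
ET = 1.16 * 0.23 * 20.0900

5.3600 mm/day


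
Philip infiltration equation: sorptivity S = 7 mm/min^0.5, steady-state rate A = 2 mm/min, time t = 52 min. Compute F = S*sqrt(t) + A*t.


F = S*sqrt(t) + A*t
F = 7*sqrt(52) + 2*52
F = 7*7.211103 + 104

154.4777 mm


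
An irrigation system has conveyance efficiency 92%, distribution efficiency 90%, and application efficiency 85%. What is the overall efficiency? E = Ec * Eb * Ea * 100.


Ec = 0.92, Eb = 0.9, Ea = 0.85
E = 0.92 * 0.9 * 0.85 * 100 = 70.3800%

70.3800 %


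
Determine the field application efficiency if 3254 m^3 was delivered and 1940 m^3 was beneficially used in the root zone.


Ea = V_root / V_field * 100 = 1940 / 3254 * 100 = 59.6189%

59.6189 %


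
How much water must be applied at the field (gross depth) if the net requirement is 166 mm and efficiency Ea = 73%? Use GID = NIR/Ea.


Ea = 73% = 0.73
GID = NIR / Ea = 166 / 0.73 = 227.3973 mm

227.3973 mm


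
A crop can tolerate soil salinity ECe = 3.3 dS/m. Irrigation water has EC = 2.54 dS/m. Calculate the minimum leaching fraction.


LR = ECiw / (5*ECe - ECiw)
LR = 2.54 / (5*3.3 - 2.54)
LR = 2.54 / 13.9600

0.1819


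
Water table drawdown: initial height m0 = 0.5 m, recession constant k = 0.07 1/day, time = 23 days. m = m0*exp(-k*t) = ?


m = m0 * exp(-k*t)
m = 0.5 * exp(-0.07 * 23)
m = 0.5 * exp(-1.6100)

0.0999 m


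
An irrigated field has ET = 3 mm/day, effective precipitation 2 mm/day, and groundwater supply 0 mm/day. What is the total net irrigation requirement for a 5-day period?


Daily deficit = ET - Pe - GW = 3 - 2 - 0 = 1 mm/day
NIR = 1 * 5 = 5 mm

5.0000 mm


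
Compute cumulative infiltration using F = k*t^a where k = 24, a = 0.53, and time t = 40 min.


F = k * t^a = 24 * 40^0.53
F = 24 * 7.064669

169.5521 mm


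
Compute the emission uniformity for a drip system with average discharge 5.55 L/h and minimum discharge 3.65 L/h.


EU = (q_min/q_avg)*100 = (3.65/5.55)*100 = 65.7658%

65.7658 %


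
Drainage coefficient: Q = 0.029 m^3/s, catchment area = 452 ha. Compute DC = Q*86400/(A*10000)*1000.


DC = Q * 86400 / (A * 10000) * 1000
DC = 0.029 * 86400 / (452 * 10000) * 1000
DC = 2505600.0000 / 4520000

0.5543 mm/day


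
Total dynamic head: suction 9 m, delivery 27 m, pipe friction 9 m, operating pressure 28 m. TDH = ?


TDH = Hs + Hd + hf + Hp = 9 + 27 + 9 + 28 = 73

73 m


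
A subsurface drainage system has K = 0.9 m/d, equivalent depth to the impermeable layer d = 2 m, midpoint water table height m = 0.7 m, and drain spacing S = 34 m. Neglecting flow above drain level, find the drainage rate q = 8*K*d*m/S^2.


q = 8*K*d*m/S^2
q = 8*0.9*2*0.7/34^2
q = 10.0800 / 1156

0.0087 m/d


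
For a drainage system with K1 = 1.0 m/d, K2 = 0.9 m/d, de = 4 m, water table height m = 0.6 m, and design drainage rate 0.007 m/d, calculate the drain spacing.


S^2 = 8*K2*de*m/q + 4*K1*m^2/q
S^2 = 8*0.9*4*0.6/0.007 + 4*1.0*0.6^2/0.007
S = sqrt(2674.2857)

51.7135 m


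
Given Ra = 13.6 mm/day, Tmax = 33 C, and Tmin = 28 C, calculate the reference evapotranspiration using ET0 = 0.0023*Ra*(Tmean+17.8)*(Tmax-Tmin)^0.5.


Tmean = (Tmax + Tmin)/2 = (33 + 28)/2 = 30.5
ET0 = 0.0023 * 13.6 * (30.5 + 17.8) * sqrt(33 - 28)
ET0 = 0.0023 * 13.6 * 48.3 * 2.236068

3.3783 mm/day


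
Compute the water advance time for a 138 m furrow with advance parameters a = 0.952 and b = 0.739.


t = (L/a)^(1/b)
t = (138/0.952)^(1/0.739)
t = 144.957983^(1/0.739)

840.5230 min


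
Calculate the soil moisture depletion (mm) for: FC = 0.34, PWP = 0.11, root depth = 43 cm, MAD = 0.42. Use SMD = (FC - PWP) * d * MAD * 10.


SMD = (FC - PWP) * d * MAD * 10
SMD = (0.34 - 0.11) * 43 * 0.42 * 10
SMD = 0.2300 * 43 * 0.42 * 10

41.5380 mm


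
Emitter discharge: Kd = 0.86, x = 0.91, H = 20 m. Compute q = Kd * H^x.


q = Kd * H^x = 0.86 * 20^0.91 = 0.86 * 15.273455

13.1352 L/h


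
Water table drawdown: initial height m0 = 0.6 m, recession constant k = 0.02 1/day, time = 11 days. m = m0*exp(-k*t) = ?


m = m0 * exp(-k*t)
m = 0.6 * exp(-0.02 * 11)
m = 0.6 * exp(-0.2200)

0.4815 m


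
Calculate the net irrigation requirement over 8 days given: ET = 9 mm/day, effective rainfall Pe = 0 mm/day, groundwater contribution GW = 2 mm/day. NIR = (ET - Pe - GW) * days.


Daily deficit = ET - Pe - GW = 9 - 0 - 2 = 7 mm/day
NIR = 7 * 8 = 56 mm

56.0000 mm


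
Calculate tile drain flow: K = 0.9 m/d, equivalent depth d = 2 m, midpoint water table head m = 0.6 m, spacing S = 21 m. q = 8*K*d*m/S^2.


q = 8*K*d*m/S^2
q = 8*0.9*2*0.6/21^2
q = 8.6400 / 441

0.0196 m/d


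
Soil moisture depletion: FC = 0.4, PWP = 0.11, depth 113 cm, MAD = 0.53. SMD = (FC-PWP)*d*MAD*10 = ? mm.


SMD = (FC - PWP) * d * MAD * 10
SMD = (0.4 - 0.11) * 113 * 0.53 * 10
SMD = 0.2900 * 113 * 0.53 * 10

173.6810 mm


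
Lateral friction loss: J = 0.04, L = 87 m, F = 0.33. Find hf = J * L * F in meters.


hf = J * L * F = 0.04 * 87 * 0.33 = 1.1484 m

1.1484 m


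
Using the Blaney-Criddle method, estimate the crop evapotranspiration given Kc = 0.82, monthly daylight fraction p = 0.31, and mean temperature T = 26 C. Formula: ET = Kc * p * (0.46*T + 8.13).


ET = Kc * p * (0.46*T + 8.13)
ET = 0.82 * 0.31 * (0.46*26 + 8.13)
ET = 0.82 * 0.31 * 20.0900

5.1069 mm/day


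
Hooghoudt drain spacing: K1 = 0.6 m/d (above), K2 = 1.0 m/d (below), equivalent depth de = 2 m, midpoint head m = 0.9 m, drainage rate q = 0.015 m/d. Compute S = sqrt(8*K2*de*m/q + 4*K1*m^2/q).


S^2 = 8*K2*de*m/q + 4*K1*m^2/q
S^2 = 8*1.0*2*0.9/0.015 + 4*0.6*0.9^2/0.015
S = sqrt(1089.6000)

33.0091 m


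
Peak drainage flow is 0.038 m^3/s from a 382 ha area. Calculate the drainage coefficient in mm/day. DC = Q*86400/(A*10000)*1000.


DC = Q * 86400 / (A * 10000) * 1000
DC = 0.038 * 86400 / (382 * 10000) * 1000
DC = 3283200.0000 / 3820000

0.8595 mm/day


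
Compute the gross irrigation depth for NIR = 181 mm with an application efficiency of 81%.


Ea = 81% = 0.81
GID = NIR / Ea = 181 / 0.81 = 223.4568 mm

223.4568 mm


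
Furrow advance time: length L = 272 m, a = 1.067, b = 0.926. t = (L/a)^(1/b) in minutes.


t = (L/a)^(1/b)
t = (272/1.067)^(1/0.926)
t = 254.920337^(1/0.926)

396.9255 min


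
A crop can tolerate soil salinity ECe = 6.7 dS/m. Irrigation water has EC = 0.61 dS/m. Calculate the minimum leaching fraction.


LR = ECiw / (5*ECe - ECiw)
LR = 0.61 / (5*6.7 - 0.61)
LR = 0.61 / 32.8900

0.0185


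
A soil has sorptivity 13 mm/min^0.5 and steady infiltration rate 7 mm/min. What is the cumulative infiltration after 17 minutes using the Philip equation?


F = S*sqrt(t) + A*t
F = 13*sqrt(17) + 7*17
F = 13*4.123106 + 119

172.6004 mm


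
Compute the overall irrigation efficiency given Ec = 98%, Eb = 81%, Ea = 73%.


Ec = 0.98, Eb = 0.81, Ea = 0.73
E = 0.98 * 0.81 * 0.73 * 100 = 57.9474%

57.9474 %


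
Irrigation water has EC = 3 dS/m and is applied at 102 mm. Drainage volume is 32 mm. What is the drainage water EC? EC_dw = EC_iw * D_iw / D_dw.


EC_dw = EC_iw * D_iw / D_dw
EC_dw = 3 * 102 / 32
EC_dw = 306 / 32

9.5625 dS/m


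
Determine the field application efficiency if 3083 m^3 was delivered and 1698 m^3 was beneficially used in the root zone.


Ea = V_root / V_field * 100 = 1698 / 3083 * 100 = 55.0762%

55.0762 %


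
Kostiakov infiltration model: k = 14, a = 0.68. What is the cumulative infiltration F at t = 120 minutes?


F = k * t^a = 14 * 120^0.68
F = 14 * 25.932432

363.0540 mm


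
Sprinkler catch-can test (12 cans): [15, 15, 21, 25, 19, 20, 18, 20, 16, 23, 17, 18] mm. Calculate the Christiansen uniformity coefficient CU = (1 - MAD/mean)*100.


mean = 18.916667 mm
MAD = 2.416667 mm
CU = (1 - 2.416667/18.916667)*100

87.2247 %


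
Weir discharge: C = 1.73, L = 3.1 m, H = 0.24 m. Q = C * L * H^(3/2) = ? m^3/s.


Q = C * L * H^(3/2) = 1.73 * 3.1 * 0.24^1.5 = 1.73 * 3.1 * 0.117576

0.6306 m^3/s


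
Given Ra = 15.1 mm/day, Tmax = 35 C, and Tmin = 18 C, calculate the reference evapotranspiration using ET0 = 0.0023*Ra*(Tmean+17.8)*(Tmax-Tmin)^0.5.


Tmean = (Tmax + Tmin)/2 = (35 + 18)/2 = 26.5
ET0 = 0.0023 * 15.1 * (26.5 + 17.8) * sqrt(35 - 18)
ET0 = 0.0023 * 15.1 * 44.3 * 4.123106

6.3436 mm/day


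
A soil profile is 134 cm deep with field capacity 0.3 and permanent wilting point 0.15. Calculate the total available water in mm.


AWC = (FC - PWP) * d * 10
AWC = (0.3 - 0.15) * 134 * 10
AWC = 0.1500 * 134 * 10

201.0000 mm


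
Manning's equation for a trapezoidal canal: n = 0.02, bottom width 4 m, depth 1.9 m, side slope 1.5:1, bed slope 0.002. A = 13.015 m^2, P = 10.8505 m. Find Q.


R = A/P = 13.015/10.8505 = 1.199484
Q = (1/0.02) * 13.015 * 1.199484^(2/3) * 0.002^0.5

32.8543 m^3/s


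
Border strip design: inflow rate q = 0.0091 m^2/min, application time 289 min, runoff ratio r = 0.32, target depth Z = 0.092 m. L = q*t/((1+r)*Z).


L = q*t/((1+r)*Z)
L = 0.0091*289/((1+0.32)*0.092)
L = 2.6299/0.12144

21.6560 m


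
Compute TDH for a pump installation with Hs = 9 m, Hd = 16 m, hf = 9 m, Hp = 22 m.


TDH = Hs + Hd + hf + Hp = 9 + 16 + 9 + 22 = 56

56 m


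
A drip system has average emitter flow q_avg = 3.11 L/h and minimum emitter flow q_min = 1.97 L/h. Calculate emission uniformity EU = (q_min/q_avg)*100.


EU = (q_min/q_avg)*100 = (1.97/3.11)*100 = 63.3441%

63.3441 %


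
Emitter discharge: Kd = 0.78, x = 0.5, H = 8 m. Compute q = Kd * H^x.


q = Kd * H^x = 0.78 * 8^0.5 = 0.78 * 2.828427

2.2062 L/h


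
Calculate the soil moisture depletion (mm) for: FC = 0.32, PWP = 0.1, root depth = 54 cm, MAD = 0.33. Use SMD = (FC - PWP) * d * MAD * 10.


SMD = (FC - PWP) * d * MAD * 10
SMD = (0.32 - 0.1) * 54 * 0.33 * 10
SMD = 0.2200 * 54 * 0.33 * 10

39.2040 mm


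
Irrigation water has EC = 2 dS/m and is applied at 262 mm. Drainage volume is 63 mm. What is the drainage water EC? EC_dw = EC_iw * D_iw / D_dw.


EC_dw = EC_iw * D_iw / D_dw
EC_dw = 2 * 262 / 63
EC_dw = 524 / 63

8.3175 dS/m


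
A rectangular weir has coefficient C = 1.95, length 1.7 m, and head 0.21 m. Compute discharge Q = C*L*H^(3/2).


Q = C * L * H^(3/2) = 1.95 * 1.7 * 0.21^1.5 = 1.95 * 1.7 * 0.096234

0.3190 m^3/s


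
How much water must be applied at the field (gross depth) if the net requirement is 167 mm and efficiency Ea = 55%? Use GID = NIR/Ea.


Ea = 55% = 0.55
GID = NIR / Ea = 167 / 0.55 = 303.6364 mm

303.6364 mm


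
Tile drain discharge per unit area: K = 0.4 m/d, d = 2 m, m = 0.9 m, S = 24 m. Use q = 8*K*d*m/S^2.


q = 8*K*d*m/S^2
q = 8*0.4*2*0.9/24^2
q = 5.7600 / 576

0.0100 m/d


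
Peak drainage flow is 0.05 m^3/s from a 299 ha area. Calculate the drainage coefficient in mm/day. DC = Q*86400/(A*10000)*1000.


DC = Q * 86400 / (A * 10000) * 1000
DC = 0.05 * 86400 / (299 * 10000) * 1000
DC = 4320000.0000 / 2990000

1.4448 mm/day


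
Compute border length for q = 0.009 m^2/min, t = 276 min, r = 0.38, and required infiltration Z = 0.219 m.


L = q*t/((1+r)*Z)
L = 0.009*276/((1+0.38)*0.219)
L = 2.484/0.30222

8.2192 m


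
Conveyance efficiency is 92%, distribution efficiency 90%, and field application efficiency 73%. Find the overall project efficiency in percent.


Ec = 0.92, Eb = 0.9, Ea = 0.73
E = 0.92 * 0.9 * 0.73 * 100 = 60.4440%

60.4440 %


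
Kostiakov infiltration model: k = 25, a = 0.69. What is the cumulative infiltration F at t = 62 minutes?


F = k * t^a = 25 * 62^0.69
F = 25 * 17.248458

431.2115 mm


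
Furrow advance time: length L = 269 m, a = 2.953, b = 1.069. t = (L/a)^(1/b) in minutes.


t = (L/a)^(1/b)
t = (269/2.953)^(1/1.069)
t = 91.093803^(1/1.069)

68.0787 min


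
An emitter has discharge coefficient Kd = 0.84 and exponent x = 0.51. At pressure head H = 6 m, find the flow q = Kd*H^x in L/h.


q = Kd * H^x = 0.84 * 6^0.51 = 0.84 * 2.493774

2.0948 L/h


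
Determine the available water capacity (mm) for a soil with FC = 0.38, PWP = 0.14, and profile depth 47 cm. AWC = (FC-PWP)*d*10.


AWC = (FC - PWP) * d * 10
AWC = (0.38 - 0.14) * 47 * 10
AWC = 0.2400 * 47 * 10

112.8000 mm


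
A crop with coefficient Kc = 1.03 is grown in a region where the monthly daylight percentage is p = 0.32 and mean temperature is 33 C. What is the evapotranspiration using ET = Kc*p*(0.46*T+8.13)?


ET = Kc * p * (0.46*T + 8.13)
ET = 1.03 * 0.32 * (0.46*33 + 8.13)
ET = 1.03 * 0.32 * 23.3100

7.6830 mm/day


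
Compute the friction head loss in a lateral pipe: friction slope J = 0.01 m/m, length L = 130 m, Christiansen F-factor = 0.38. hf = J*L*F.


hf = J * L * F = 0.01 * 130 * 0.38 = 0.4940 m

0.4940 m


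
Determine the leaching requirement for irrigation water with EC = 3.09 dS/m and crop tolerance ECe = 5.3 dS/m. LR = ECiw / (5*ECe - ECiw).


LR = ECiw / (5*ECe - ECiw)
LR = 3.09 / (5*5.3 - 3.09)
LR = 3.09 / 23.4100

0.1320


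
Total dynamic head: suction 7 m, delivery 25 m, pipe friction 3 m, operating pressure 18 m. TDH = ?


TDH = Hs + Hd + hf + Hp = 7 + 25 + 3 + 18 = 53

53 m


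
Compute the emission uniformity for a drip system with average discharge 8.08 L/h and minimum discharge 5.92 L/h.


EU = (q_min/q_avg)*100 = (5.92/8.08)*100 = 73.2673%

73.2673 %


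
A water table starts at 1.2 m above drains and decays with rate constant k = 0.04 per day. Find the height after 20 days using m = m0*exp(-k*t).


m = m0 * exp(-k*t)
m = 1.2 * exp(-0.04 * 20)
m = 1.2 * exp(-0.8000)

0.5392 m


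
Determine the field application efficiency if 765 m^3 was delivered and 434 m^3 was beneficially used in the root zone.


Ea = V_root / V_field * 100 = 434 / 765 * 100 = 56.7320%

56.7320 %


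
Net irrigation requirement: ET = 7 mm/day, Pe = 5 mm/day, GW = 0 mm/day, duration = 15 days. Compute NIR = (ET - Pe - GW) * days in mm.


Daily deficit = ET - Pe - GW = 7 - 5 - 0 = 2 mm/day
NIR = 2 * 15 = 30 mm

30.0000 mm


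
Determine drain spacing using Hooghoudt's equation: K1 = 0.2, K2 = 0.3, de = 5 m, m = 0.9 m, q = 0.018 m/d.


S^2 = 8*K2*de*m/q + 4*K1*m^2/q
S^2 = 8*0.3*5*0.9/0.018 + 4*0.2*0.9^2/0.018
S = sqrt(636.0000)

25.2190 m


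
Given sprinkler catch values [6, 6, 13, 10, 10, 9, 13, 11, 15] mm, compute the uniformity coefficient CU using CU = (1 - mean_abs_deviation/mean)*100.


mean = 10.333333 mm
MAD = 2.370370 mm
CU = (1 - 2.370370/10.333333)*100

77.0609 %


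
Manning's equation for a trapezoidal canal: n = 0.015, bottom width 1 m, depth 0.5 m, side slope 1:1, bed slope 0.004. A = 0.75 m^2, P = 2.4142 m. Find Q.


R = A/P = 0.75/2.4142 = 0.310662
Q = (1/0.015) * 0.75 * 0.310662^(2/3) * 0.004^0.5

1.4505 m^3/s


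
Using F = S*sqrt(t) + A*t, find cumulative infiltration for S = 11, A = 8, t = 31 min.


F = S*sqrt(t) + A*t
F = 11*sqrt(31) + 8*31
F = 11*5.567764 + 248

309.2454 mm


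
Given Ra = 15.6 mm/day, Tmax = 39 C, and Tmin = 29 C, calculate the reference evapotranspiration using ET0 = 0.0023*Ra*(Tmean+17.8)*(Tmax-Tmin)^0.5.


Tmean = (Tmax + Tmin)/2 = (39 + 29)/2 = 34.0
ET0 = 0.0023 * 15.6 * (34.0 + 17.8) * sqrt(39 - 29)
ET0 = 0.0023 * 15.6 * 51.8 * 3.162278

5.8774 mm/day


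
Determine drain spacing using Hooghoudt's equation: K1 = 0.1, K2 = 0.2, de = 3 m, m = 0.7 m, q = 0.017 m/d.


S^2 = 8*K2*de*m/q + 4*K1*m^2/q
S^2 = 8*0.2*3*0.7/0.017 + 4*0.1*0.7^2/0.017
S = sqrt(209.1765)

14.4629 m


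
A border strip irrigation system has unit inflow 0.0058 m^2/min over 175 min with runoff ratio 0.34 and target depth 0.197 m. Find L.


L = q*t/((1+r)*Z)
L = 0.0058*175/((1+0.34)*0.197)
L = 1.015/0.26398

3.8450 m


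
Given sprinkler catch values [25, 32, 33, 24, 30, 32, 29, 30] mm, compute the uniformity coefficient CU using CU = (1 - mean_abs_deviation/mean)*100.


mean = 29.375000 mm
MAD = 2.531250 mm
CU = (1 - 2.531250/29.375000)*100

91.3830 %


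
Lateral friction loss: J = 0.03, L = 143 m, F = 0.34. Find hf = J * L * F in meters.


hf = J * L * F = 0.03 * 143 * 0.34 = 1.4586 m

1.4586 m


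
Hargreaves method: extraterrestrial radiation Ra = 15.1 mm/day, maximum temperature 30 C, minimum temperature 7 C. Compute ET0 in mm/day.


Tmean = (Tmax + Tmin)/2 = (30 + 7)/2 = 18.5
ET0 = 0.0023 * 15.1 * (18.5 + 17.8) * sqrt(30 - 7)
ET0 = 0.0023 * 15.1 * 36.3 * 4.795832

6.0461 mm/day


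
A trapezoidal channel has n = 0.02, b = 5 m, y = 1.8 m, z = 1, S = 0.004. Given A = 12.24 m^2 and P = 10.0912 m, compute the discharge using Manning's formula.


R = A/P = 12.24/10.0912 = 1.212938
Q = (1/0.02) * 12.24 * 1.212938^(2/3) * 0.004^0.5

44.0224 m^3/s


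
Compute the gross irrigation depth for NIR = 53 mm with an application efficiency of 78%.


Ea = 78% = 0.78
GID = NIR / Ea = 53 / 0.78 = 67.9487 mm

67.9487 mm


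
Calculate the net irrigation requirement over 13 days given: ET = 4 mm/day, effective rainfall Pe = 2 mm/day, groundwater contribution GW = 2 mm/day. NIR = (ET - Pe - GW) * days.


Daily deficit = ET - Pe - GW = 4 - 2 - 2 = 0 mm/day
NIR = 0 * 13 = 0 mm

0 mm


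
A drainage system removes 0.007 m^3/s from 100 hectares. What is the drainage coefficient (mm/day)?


DC = Q * 86400 / (A * 10000) * 1000
DC = 0.007 * 86400 / (100 * 10000) * 1000
DC = 604800.0000 / 1000000

0.6048 mm/day


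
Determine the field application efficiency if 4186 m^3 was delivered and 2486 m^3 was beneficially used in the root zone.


Ea = V_root / V_field * 100 = 2486 / 4186 * 100 = 59.3884%

59.3884 %


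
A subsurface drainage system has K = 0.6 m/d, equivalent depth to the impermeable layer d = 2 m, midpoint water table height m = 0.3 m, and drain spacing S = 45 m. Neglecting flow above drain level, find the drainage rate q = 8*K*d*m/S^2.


q = 8*K*d*m/S^2
q = 8*0.6*2*0.3/45^2
q = 2.8800 / 2025

0.0014 m/d


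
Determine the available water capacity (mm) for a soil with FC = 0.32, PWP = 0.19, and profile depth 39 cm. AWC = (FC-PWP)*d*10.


AWC = (FC - PWP) * d * 10
AWC = (0.32 - 0.19) * 39 * 10
AWC = 0.1300 * 39 * 10

50.7000 mm


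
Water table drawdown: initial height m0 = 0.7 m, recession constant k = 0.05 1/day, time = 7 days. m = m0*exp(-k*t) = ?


m = m0 * exp(-k*t)
m = 0.7 * exp(-0.05 * 7)
m = 0.7 * exp(-0.3500)

0.4933 m


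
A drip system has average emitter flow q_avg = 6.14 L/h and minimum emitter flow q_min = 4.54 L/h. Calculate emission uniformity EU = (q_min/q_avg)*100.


EU = (q_min/q_avg)*100 = (4.54/6.14)*100 = 73.9414%

73.9414 %


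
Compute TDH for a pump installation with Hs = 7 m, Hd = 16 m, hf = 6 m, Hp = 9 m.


TDH = Hs + Hd + hf + Hp = 7 + 16 + 6 + 9 = 38

38 m


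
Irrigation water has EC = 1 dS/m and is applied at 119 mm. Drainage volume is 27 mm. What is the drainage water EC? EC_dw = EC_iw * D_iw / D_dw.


EC_dw = EC_iw * D_iw / D_dw
EC_dw = 1 * 119 / 27
EC_dw = 119 / 27

4.4074 dS/m


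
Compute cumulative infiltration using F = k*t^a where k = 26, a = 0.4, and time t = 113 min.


F = k * t^a = 26 * 113^0.4
F = 26 * 6.625694

172.2680 mm


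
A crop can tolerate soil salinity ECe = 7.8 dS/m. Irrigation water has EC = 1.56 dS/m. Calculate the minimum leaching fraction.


LR = ECiw / (5*ECe - ECiw)
LR = 1.56 / (5*7.8 - 1.56)
LR = 1.56 / 37.4400

0.0417


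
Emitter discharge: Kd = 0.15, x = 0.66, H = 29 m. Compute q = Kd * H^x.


q = Kd * H^x = 0.15 * 29^0.66 = 0.15 * 9.229596

1.3844 L/h


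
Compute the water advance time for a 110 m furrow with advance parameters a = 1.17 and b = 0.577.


t = (L/a)^(1/b)
t = (110/1.17)^(1/0.577)
t = 94.017094^(1/0.577)

2628.8705 min


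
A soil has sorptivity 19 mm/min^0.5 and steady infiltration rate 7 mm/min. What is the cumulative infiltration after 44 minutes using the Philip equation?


F = S*sqrt(t) + A*t
F = 19*sqrt(44) + 7*44
F = 19*6.633250 + 308

434.0317 mm


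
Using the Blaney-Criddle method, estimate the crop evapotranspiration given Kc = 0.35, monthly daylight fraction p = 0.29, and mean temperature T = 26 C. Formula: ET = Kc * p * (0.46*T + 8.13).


ET = Kc * p * (0.46*T + 8.13)
ET = 0.35 * 0.29 * (0.46*26 + 8.13)
ET = 0.35 * 0.29 * 20.0900

2.0391 mm/day


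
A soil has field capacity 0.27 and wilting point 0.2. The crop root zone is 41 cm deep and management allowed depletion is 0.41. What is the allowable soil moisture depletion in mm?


SMD = (FC - PWP) * d * MAD * 10
SMD = (0.27 - 0.2) * 41 * 0.41 * 10
SMD = 0.0700 * 41 * 0.41 * 10

11.7670 mm


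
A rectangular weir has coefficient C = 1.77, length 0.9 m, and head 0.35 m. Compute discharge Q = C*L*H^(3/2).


Q = C * L * H^(3/2) = 1.77 * 0.9 * 0.35^1.5 = 1.77 * 0.9 * 0.207063

0.3299 m^3/s


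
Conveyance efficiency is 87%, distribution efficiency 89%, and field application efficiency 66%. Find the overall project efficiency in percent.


Ec = 0.87, Eb = 0.89, Ea = 0.66
E = 0.87 * 0.89 * 0.66 * 100 = 51.1038%

51.1038 %


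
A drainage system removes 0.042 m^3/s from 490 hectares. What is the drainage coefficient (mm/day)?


DC = Q * 86400 / (A * 10000) * 1000
DC = 0.042 * 86400 / (490 * 10000) * 1000
DC = 3628800.0000 / 4900000

0.7406 mm/day


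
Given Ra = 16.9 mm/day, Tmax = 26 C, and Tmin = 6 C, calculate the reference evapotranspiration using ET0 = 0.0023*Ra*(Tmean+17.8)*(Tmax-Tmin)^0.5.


Tmean = (Tmax + Tmin)/2 = (26 + 6)/2 = 16.0
ET0 = 0.0023 * 16.9 * (16.0 + 17.8) * sqrt(26 - 6)
ET0 = 0.0023 * 16.9 * 33.8 * 4.472136

5.8755 mm/day


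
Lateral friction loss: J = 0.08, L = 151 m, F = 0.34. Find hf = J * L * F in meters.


hf = J * L * F = 0.08 * 151 * 0.34 = 4.1072 m

4.1072 m


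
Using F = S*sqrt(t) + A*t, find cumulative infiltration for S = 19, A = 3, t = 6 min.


F = S*sqrt(t) + A*t
F = 19*sqrt(6) + 3*6
F = 19*2.449490 + 18

64.5403 mm


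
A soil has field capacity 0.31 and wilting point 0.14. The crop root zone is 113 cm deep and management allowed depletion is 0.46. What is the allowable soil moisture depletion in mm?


SMD = (FC - PWP) * d * MAD * 10
SMD = (0.31 - 0.14) * 113 * 0.46 * 10
SMD = 0.1700 * 113 * 0.46 * 10

88.3660 mm


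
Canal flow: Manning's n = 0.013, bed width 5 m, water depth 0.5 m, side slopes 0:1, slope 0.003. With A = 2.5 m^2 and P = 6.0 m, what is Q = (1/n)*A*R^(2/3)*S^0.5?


R = A/P = 2.5/6.0 = 0.416667
Q = (1/0.013) * 2.5 * 0.416667^(2/3) * 0.003^0.5

5.8760 m^3/s


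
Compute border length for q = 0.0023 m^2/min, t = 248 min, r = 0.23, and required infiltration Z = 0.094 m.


L = q*t/((1+r)*Z)
L = 0.0023*248/((1+0.23)*0.094)
L = 0.5704/0.11562

4.9334 m


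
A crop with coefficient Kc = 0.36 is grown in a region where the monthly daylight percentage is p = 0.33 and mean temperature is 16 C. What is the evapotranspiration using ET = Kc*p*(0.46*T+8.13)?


ET = Kc * p * (0.46*T + 8.13)
ET = 0.36 * 0.33 * (0.46*16 + 8.13)
ET = 0.36 * 0.33 * 15.4900

1.8402 mm/day
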